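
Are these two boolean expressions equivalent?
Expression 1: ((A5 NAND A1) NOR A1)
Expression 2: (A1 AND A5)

No. Counterexample: with A1=1, A5=1, Expression 1 = 0 but Expression 2 = 1.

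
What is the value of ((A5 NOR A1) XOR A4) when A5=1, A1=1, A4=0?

Substituting: ((1 NOR 1) XOR 0)
= 0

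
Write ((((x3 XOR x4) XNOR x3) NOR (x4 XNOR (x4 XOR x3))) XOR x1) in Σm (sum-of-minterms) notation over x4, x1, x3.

Σm(2, 3, 5, 6) = (NOT x4 AND x1 AND NOT x3) OR (NOT x4 AND x1 AND x3) OR (x4 AND NOT x1 AND x3) OR (x4 AND x1 AND NOT x3)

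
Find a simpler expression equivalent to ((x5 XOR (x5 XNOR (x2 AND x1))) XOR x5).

By XOR self-cancellation ((E XOR v) XOR v = E):
= (x5 XNOR (x2 AND x1))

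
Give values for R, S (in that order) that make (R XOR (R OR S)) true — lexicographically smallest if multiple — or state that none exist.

R=0, S=1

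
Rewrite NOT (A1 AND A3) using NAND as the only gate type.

(((A1 NAND A3) NAND (A1 NAND A3)) NAND ((A1 NAND A3) NAND (A1 NAND A3)))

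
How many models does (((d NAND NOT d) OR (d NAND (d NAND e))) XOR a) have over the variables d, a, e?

Satisfying assignments: (0,0,0), (0,0,1), (1,0,0), (1,0,1)
Count: 4 out of 8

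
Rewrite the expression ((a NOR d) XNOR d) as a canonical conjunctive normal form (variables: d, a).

(d OR a) AND (NOT d OR a) AND (NOT d OR NOT a)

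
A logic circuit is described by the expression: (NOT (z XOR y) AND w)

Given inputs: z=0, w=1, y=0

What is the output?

Substituting: (NOT (0 XOR 0) AND 1)
= 1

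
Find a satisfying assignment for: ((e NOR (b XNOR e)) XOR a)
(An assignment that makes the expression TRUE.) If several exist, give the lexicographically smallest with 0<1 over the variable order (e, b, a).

e=0, b=0, a=1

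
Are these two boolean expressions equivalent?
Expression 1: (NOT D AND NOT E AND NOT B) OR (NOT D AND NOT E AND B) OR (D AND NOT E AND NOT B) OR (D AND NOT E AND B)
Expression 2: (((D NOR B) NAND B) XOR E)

Yes, they are equivalent — the two output columns agree on all 8 assignments:
D | E | B | Expression 1 | Expression 2
---------------------------------------
0 | 0 | 0 | 1 | 1
0 | 0 | 1 | 1 | 1
0 | 1 | 0 | 0 | 0
0 | 1 | 1 | 0 | 0
1 | 0 | 0 | 1 | 1
1 | 0 | 1 | 1 | 1
1 | 1 | 0 | 0 | 0
1 | 1 | 1 | 0 | 0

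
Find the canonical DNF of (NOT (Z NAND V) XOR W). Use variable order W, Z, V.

(NOT W AND Z AND V) OR (W AND NOT Z AND NOT V) OR (W AND NOT Z AND V) OR (W AND Z AND NOT V)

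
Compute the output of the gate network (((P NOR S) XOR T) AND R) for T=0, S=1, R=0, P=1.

Substituting: (((1 NOR 1) XOR 0) AND 0)
= 0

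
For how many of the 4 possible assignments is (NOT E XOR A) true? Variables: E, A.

Satisfying assignments: (0,0), (1,1)
Count: 2 out of 4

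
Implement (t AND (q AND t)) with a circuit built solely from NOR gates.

((t NOR t) NOR (((q NOR q) NOR (t NOR t)) NOR ((q NOR q) NOR (t NOR t))))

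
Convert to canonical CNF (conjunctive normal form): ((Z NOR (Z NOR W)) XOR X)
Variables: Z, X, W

(Z OR X OR W) AND (Z OR NOT X OR NOT W) AND (NOT Z OR X OR W) AND (NOT Z OR X OR NOT W)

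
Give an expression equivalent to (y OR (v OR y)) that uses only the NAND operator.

((y NAND y) NAND (((v NAND v) NAND (y NAND y)) NAND ((v NAND v) NAND (y NAND y))))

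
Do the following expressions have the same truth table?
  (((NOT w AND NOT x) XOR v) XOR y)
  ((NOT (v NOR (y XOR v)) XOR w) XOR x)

No. Counterexample: with v=0, y=0, w=0, x=0, Expression 1 = 1 but Expression 2 = 0.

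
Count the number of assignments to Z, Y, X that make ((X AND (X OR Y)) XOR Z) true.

Satisfying assignments: (0,0,1), (0,1,1), (1,0,0), (1,1,0)
Count: 4 out of 8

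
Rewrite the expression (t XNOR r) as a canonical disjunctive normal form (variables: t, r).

(NOT t AND NOT r) OR (t AND r)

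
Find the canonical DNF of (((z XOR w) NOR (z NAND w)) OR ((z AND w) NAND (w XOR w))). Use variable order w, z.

(NOT w AND NOT z) OR (NOT w AND z) OR (w AND NOT z) OR (w AND z)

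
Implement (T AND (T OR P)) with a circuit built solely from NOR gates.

((T NOR T) NOR (((T NOR P) NOR (T NOR P)) NOR ((T NOR P) NOR (T NOR P))))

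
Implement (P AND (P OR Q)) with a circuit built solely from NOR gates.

((P NOR P) NOR (((P NOR Q) NOR (P NOR Q)) NOR ((P NOR Q) NOR (P NOR Q))))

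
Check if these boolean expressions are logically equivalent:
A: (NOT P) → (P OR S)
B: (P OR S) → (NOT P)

No, Converse is not equivalent to original (counterexample: S=0, P=0)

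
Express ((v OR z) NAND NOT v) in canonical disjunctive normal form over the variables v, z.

(NOT v AND NOT z) OR (v AND NOT z) OR (v AND z)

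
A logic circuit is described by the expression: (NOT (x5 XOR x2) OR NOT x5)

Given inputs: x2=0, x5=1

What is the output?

Substituting: (NOT (1 XOR 0) OR NOT 1)
= 0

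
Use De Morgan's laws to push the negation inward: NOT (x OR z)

NOT x AND NOT z
De Morgan's: NOT(OR of terms) = AND of negations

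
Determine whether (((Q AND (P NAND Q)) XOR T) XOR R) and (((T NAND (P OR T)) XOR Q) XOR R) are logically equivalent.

No. Counterexample: with P=0, T=0, Q=0, R=0, Expression 1 = 0 but Expression 2 = 1.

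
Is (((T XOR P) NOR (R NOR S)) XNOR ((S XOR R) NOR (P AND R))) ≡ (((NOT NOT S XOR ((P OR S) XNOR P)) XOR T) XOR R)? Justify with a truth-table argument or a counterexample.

No. Counterexample: with P=0, T=0, R=0, S=0, Expression 1 = 0 but Expression 2 = 1.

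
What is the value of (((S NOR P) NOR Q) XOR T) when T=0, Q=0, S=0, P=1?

Substituting: (((0 NOR 1) NOR 0) XOR 0)
= 1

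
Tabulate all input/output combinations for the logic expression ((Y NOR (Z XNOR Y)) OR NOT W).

Z | Y | W | Output
------------------
0 | 0 | 0 | 1
0 | 0 | 1 | 0
0 | 1 | 0 | 1
0 | 1 | 1 | 0
1 | 0 | 0 | 1
1 | 0 | 1 | 1
1 | 1 | 0 | 1
1 | 1 | 1 | 0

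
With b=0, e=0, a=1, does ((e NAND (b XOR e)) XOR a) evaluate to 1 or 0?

Substituting: ((0 NAND (0 XOR 0)) XOR 1)
= 0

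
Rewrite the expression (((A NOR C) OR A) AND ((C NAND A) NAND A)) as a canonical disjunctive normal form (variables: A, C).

(NOT A AND NOT C) OR (A AND C)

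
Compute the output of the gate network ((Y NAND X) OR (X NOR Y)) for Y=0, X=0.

Substituting: ((0 NAND 0) OR (0 NOR 0))
= 1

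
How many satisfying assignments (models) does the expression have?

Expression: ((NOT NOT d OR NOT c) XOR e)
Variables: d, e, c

Satisfying assignments: (0,0,0), (0,1,1), (1,0,0), (1,0,1)
Count: 4 out of 8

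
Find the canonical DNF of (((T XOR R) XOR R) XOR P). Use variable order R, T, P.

(NOT R AND NOT T AND P) OR (NOT R AND T AND NOT P) OR (R AND NOT T AND P) OR (R AND T AND NOT P)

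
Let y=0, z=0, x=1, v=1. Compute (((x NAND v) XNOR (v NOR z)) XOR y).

Substituting: (((1 NAND 1) XNOR (1 NOR 0)) XOR 0)
= 1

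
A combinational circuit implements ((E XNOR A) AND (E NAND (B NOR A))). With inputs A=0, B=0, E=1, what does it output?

Substituting: ((1 XNOR 0) AND (1 NAND (0 NOR 0)))
= 0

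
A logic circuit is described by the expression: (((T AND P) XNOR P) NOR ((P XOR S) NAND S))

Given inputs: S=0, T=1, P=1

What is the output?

Substituting: (((1 AND 1) XNOR 1) NOR ((1 XOR 0) NAND 0))
= 0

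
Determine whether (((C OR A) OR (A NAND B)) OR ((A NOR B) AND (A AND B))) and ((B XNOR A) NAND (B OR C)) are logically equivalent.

No. Counterexample: with C=0, A=1, B=1, Expression 1 = 1 but Expression 2 = 0.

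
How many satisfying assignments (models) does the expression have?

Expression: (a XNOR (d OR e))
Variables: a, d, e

Satisfying assignments: (0,0,0), (1,0,1), (1,1,0), (1,1,1)
Count: 4 out of 8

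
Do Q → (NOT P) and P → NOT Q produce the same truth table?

Yes, Contrapositive is always equivalent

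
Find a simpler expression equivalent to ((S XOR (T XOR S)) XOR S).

By XOR self-cancellation ((E XOR v) XOR v = E):
= (T XOR S)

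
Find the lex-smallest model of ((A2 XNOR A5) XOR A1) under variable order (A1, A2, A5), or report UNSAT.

A1=0, A2=0, A5=0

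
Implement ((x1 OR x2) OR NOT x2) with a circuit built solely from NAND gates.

((((x1 NAND x1) NAND (x2 NAND x2)) NAND ((x1 NAND x1) NAND (x2 NAND x2))) NAND ((x2 NAND x2) NAND (x2 NAND x2)))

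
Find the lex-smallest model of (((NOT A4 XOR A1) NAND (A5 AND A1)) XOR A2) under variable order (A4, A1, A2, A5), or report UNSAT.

A4=0, A1=0, A2=0, A5=0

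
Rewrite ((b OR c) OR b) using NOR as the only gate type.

((((b NOR c) NOR (b NOR c)) NOR b) NOR (((b NOR c) NOR (b NOR c)) NOR b))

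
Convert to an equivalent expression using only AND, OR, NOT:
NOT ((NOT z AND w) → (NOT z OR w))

(NOT z AND w) AND NOT (NOT z OR w)
(Negated implication: NOT(A → B) = A AND NOT B)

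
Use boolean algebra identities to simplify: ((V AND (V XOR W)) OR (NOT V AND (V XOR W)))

By distribution ((E AND v) OR (E AND NOT v) = E):
= (V XOR W)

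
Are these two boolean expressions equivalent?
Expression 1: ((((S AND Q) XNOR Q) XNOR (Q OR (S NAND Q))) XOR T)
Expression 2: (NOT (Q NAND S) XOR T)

No. Counterexample: with S=0, Q=0, T=0, Expression 1 = 1 but Expression 2 = 0.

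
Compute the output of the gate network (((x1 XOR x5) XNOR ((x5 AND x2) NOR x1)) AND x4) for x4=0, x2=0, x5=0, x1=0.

Substituting: (((0 XOR 0) XNOR ((0 AND 0) NOR 0)) AND 0)
= 0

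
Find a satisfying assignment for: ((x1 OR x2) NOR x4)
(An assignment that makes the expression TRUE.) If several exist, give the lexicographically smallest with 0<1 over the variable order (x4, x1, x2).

x4=0, x1=0, x2=0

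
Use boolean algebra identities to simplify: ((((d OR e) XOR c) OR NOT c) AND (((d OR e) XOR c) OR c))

By distribution ((E OR v) AND (E OR NOT v) = E):
= ((d OR e) XOR c)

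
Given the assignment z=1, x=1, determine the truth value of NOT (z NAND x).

Substituting: NOT (1 NAND 1)
= 1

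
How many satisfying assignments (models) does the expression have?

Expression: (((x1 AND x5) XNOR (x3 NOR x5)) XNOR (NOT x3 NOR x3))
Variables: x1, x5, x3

Satisfying assignments: (0,0,0), (1,0,0), (1,1,0), (1,1,1)
Count: 4 out of 8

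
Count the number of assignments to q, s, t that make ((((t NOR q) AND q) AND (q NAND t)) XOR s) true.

Satisfying assignments: (0,1,0), (0,1,1), (1,1,0), (1,1,1)
Count: 4 out of 8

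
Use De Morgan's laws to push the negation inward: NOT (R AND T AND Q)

NOT R OR NOT T OR NOT Q
De Morgan's: NOT(AND of terms) = OR of negations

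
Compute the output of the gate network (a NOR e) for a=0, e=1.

Substituting: (0 NOR 1)
= 0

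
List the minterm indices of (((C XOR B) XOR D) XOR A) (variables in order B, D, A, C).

Σm(1, 2, 4, 7, 8, 11, 13, 14) = (NOT B AND NOT D AND NOT A AND C) OR (NOT B AND NOT D AND A AND NOT C) OR (NOT B AND D AND NOT A AND NOT C) OR (NOT B AND D AND A AND C) OR (B AND NOT D AND NOT A AND NOT C) OR (B AND NOT D AND A AND C) OR (B AND D AND NOT A AND C) OR (B AND D AND A AND NOT C)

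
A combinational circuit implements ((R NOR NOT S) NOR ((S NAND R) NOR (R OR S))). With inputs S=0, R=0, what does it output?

Substituting: ((0 NOR NOT 0) NOR ((0 NAND 0) NOR (0 OR 0)))
= 1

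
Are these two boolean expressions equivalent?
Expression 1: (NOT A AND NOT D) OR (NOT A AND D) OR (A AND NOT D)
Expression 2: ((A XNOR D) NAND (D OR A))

Yes, they are equivalent — the two output columns agree on all 4 assignments:
A | D | Expression 1 | Expression 2
-----------------------------------
0 | 0 | 1 | 1
0 | 1 | 1 | 1
1 | 0 | 1 | 1
1 | 1 | 0 | 0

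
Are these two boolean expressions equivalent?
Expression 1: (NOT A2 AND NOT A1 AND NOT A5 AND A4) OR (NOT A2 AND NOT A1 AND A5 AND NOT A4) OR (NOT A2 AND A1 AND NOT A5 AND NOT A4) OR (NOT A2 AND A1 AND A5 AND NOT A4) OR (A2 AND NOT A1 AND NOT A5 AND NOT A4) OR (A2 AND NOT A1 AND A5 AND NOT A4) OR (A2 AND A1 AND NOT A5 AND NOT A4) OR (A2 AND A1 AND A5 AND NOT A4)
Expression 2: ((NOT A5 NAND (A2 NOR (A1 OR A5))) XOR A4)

Yes, they are equivalent — the two output columns agree on all 16 assignments:
A2 | A1 | A5 | A4 | Expression 1 | Expression 2
-----------------------------------------------
0 | 0 | 0 | 0 | 0 | 0
0 | 0 | 0 | 1 | 1 | 1
0 | 0 | 1 | 0 | 1 | 1
0 | 0 | 1 | 1 | 0 | 0
0 | 1 | 0 | 0 | 1 | 1
0 | 1 | 0 | 1 | 0 | 0
0 | 1 | 1 | 0 | 1 | 1
0 | 1 | 1 | 1 | 0 | 0
1 | 0 | 0 | 0 | 1 | 1
1 | 0 | 0 | 1 | 0 | 0
1 | 0 | 1 | 0 | 1 | 1
1 | 0 | 1 | 1 | 0 | 0
1 | 1 | 0 | 0 | 1 | 1
1 | 1 | 0 | 1 | 0 | 0
1 | 1 | 1 | 0 | 1 | 1
1 | 1 | 1 | 1 | 0 | 0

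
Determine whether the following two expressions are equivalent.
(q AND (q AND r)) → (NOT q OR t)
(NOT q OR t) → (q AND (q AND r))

No, Converse is not equivalent to original (counterexample: q=0, t=0, r=0)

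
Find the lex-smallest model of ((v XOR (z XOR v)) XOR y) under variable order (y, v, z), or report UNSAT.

y=0, v=0, z=1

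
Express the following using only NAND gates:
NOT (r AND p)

(((r NAND p) NAND (r NAND p)) NAND ((r NAND p) NAND (r NAND p)))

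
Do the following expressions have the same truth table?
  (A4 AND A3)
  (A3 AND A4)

Yes, they are equivalent — the two output columns agree on all 4 assignments:
A4 | A3 | Expression 1 | Expression 2
-------------------------------------
0 | 0 | 0 | 0
0 | 1 | 0 | 0
1 | 0 | 0 | 0
1 | 1 | 1 | 1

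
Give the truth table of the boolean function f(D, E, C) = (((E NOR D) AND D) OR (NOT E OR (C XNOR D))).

D | E | C | Output
------------------
0 | 0 | 0 | 1
0 | 0 | 1 | 1
0 | 1 | 0 | 1
0 | 1 | 1 | 0
1 | 0 | 0 | 1
1 | 0 | 1 | 1
1 | 1 | 0 | 0
1 | 1 | 1 | 1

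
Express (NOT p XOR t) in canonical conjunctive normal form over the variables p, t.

(p OR NOT t) AND (NOT p OR t)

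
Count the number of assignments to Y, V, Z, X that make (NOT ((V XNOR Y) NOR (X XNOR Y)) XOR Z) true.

Satisfying assignments: (0,0,0,0), (0,0,0,1), (0,1,0,0), (0,1,1,1), (1,0,0,1), (1,0,1,0), (1,1,0,0), (1,1,0,1)
Count: 8 out of 16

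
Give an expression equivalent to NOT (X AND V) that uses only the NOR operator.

(((X NOR X) NOR (V NOR V)) NOR ((X NOR X) NOR (V NOR V)))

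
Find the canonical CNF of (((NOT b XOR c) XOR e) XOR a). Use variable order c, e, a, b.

(c OR e OR a OR NOT b) AND (c OR e OR NOT a OR b) AND (c OR NOT e OR a OR b) AND (c OR NOT e OR NOT a OR NOT b) AND (NOT c OR e OR a OR b) AND (NOT c OR e OR NOT a OR NOT b) AND (NOT c OR NOT e OR a OR NOT b) AND (NOT c OR NOT e OR NOT a OR b)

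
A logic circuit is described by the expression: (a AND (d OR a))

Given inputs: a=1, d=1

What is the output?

Substituting: (1 AND (1 OR 1))
= 1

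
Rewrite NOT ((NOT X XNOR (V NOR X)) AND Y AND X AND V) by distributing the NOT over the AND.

NOT (NOT X XNOR (V NOR X)) OR NOT Y OR NOT X OR NOT V
De Morgan's: NOT(AND of terms) = OR of negations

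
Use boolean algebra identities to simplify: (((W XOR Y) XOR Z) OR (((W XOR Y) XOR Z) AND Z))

By absorption (E OR (E AND v) = E):
= ((W XOR Y) XOR Z)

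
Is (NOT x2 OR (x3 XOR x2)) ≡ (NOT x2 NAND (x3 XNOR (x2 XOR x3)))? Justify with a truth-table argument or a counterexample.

No. Counterexample: with x2=0, x3=0, Expression 1 = 1 but Expression 2 = 0.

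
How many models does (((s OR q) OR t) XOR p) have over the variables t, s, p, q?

Satisfying assignments: (0,0,0,1), (0,0,1,0), (0,1,0,0), (0,1,0,1), (1,0,0,0), (1,0,0,1), (1,1,0,0), (1,1,0,1)
Count: 8 out of 16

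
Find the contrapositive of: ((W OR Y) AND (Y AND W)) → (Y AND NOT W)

Contrapositive: NOT (Y AND NOT W) → NOT ((W OR Y) AND (Y AND W))
Note: A statement and its contrapositive are logically equivalent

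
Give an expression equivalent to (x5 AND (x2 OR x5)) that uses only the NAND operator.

((x5 NAND ((x2 NAND x2) NAND (x5 NAND x5))) NAND (x5 NAND ((x2 NAND x2) NAND (x5 NAND x5))))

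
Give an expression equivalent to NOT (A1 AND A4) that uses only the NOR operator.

(((A1 NOR A1) NOR (A4 NOR A4)) NOR ((A1 NOR A1) NOR (A4 NOR A4)))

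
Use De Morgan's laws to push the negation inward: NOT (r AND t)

NOT r OR NOT t
De Morgan's: NOT(AND of terms) = OR of negations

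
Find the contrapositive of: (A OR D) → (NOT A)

Contrapositive: A → NOT (A OR D)
Note: A statement and its contrapositive are logically equivalent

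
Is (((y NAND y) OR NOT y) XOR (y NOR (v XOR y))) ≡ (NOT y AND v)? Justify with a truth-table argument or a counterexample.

Yes, they are equivalent — the two output columns agree on all 4 assignments:
y | v | Expression 1 | Expression 2
-----------------------------------
0 | 0 | 0 | 0
0 | 1 | 1 | 1
1 | 0 | 0 | 0
1 | 1 | 0 | 0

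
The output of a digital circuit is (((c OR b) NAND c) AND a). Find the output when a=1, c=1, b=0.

Substituting: (((1 OR 0) NAND 1) AND 1)
= 0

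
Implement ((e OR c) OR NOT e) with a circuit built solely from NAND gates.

((((e NAND e) NAND (c NAND c)) NAND ((e NAND e) NAND (c NAND c))) NAND ((e NAND e) NAND (e NAND e)))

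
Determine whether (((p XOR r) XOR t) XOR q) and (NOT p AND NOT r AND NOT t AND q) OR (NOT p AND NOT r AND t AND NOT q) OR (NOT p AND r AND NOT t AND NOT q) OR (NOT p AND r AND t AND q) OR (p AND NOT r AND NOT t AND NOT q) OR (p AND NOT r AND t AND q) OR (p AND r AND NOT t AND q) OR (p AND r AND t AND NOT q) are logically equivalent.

Yes, they are equivalent — the two output columns agree on all 16 assignments:
p | r | t | q | Expression 1 | Expression 2
-------------------------------------------
0 | 0 | 0 | 0 | 0 | 0
0 | 0 | 0 | 1 | 1 | 1
0 | 0 | 1 | 0 | 1 | 1
0 | 0 | 1 | 1 | 0 | 0
0 | 1 | 0 | 0 | 1 | 1
0 | 1 | 0 | 1 | 0 | 0
0 | 1 | 1 | 0 | 0 | 0
0 | 1 | 1 | 1 | 1 | 1
1 | 0 | 0 | 0 | 1 | 1
1 | 0 | 0 | 1 | 0 | 0
1 | 0 | 1 | 0 | 0 | 0
1 | 0 | 1 | 1 | 1 | 1
1 | 1 | 0 | 0 | 0 | 0
1 | 1 | 0 | 1 | 1 | 1
1 | 1 | 1 | 0 | 1 | 1
1 | 1 | 1 | 1 | 0 | 0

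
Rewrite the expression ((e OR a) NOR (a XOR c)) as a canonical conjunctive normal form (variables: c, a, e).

(c OR a OR NOT e) AND (c OR NOT a OR e) AND (c OR NOT a OR NOT e) AND (NOT c OR a OR e) AND (NOT c OR a OR NOT e) AND (NOT c OR NOT a OR e) AND (NOT c OR NOT a OR NOT e)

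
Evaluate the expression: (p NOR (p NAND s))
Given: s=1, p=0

Substituting: (0 NOR (0 NAND 1))
= 0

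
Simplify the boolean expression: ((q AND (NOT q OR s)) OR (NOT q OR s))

By absorption (E OR (E AND v) = E):
= (NOT q OR s)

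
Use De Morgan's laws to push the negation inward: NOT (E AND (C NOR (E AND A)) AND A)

NOT E OR NOT (C NOR (E AND A)) OR NOT A
De Morgan's: NOT(AND of terms) = OR of negations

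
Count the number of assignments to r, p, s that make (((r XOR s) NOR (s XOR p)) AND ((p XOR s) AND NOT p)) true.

No assignment satisfies the expression.
Count: 0 out of 8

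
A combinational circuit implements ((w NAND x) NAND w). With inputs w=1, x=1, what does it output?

Substituting: ((1 NAND 1) NAND 1)
= 1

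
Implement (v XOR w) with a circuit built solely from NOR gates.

((((v NOR w) NOR (v NOR w)) NOR ((v NOR w) NOR (v NOR w))) NOR ((((v NOR v) NOR (w NOR w)) NOR ((v NOR v) NOR (w NOR w))) NOR (((v NOR v) NOR (w NOR w)) NOR ((v NOR v) NOR (w NOR w)))))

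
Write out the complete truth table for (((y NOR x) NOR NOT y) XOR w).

y | x | w | Output
------------------
0 | 0 | 0 | 0
0 | 0 | 1 | 1
0 | 1 | 0 | 0
0 | 1 | 1 | 1
1 | 0 | 0 | 1
1 | 0 | 1 | 0
1 | 1 | 0 | 1
1 | 1 | 1 | 0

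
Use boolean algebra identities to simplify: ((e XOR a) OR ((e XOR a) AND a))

By absorption (E OR (E AND v) = E):
= (e XOR a)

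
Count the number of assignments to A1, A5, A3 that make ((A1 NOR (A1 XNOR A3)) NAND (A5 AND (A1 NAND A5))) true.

Satisfying assignments: (0,0,0), (0,0,1), (0,1,0), (1,0,0), (1,0,1), (1,1,0), (1,1,1)
Count: 7 out of 8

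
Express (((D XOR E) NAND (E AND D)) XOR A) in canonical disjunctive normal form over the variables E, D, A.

(NOT E AND NOT D AND NOT A) OR (NOT E AND D AND NOT A) OR (E AND NOT D AND NOT A) OR (E AND D AND NOT A)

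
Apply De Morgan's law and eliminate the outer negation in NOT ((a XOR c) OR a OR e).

NOT (a XOR c) AND NOT a AND NOT e
De Morgan's: NOT(OR of terms) = AND of negations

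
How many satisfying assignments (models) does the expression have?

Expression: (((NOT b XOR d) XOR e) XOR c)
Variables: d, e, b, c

Satisfying assignments: (0,0,0,0), (0,0,1,1), (0,1,0,1), (0,1,1,0), (1,0,0,1), (1,0,1,0), (1,1,0,0), (1,1,1,1)
Count: 8 out of 16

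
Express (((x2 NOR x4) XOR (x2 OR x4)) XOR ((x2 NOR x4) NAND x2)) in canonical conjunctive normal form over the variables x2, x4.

(x2 OR x4) AND (x2 OR NOT x4) AND (NOT x2 OR x4) AND (NOT x2 OR NOT x4)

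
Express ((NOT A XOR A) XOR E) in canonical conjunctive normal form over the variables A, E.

(A OR NOT E) AND (NOT A OR NOT E)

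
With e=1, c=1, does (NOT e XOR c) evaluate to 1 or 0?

Substituting: (NOT 1 XOR 1)
= 1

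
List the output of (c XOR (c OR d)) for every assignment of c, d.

c | d | Output
--------------
0 | 0 | 0
0 | 1 | 1
1 | 0 | 0
1 | 1 | 0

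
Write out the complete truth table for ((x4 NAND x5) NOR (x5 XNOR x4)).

x4 | x5 | Output
----------------
0 | 0 | 0
0 | 1 | 0
1 | 0 | 0
1 | 1 | 0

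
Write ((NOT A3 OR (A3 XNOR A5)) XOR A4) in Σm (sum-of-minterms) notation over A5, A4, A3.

Σm(0, 3, 4, 5) = (NOT A5 AND NOT A4 AND NOT A3) OR (NOT A5 AND A4 AND A3) OR (A5 AND NOT A4 AND NOT A3) OR (A5 AND NOT A4 AND A3)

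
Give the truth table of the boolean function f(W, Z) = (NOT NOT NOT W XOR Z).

W | Z | Output
--------------
0 | 0 | 1
0 | 1 | 0
1 | 0 | 0
1 | 1 | 1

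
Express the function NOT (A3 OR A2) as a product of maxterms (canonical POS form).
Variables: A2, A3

ΠM(1, 2, 3) = (A2 OR NOT A3) AND (NOT A2 OR A3) AND (NOT A2 OR NOT A3)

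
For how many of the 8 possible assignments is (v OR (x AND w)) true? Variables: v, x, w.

Satisfying assignments: (0,1,1), (1,0,0), (1,0,1), (1,1,0), (1,1,1)
Count: 5 out of 8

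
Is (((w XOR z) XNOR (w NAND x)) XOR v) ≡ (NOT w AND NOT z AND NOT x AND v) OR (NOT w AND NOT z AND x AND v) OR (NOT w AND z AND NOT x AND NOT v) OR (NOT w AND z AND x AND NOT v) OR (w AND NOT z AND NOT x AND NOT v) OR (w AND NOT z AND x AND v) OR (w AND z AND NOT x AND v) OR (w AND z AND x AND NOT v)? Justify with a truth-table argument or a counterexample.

Yes, they are equivalent — the two output columns agree on all 16 assignments:
w | z | x | v | Expression 1 | Expression 2
-------------------------------------------
0 | 0 | 0 | 0 | 0 | 0
0 | 0 | 0 | 1 | 1 | 1
0 | 0 | 1 | 0 | 0 | 0
0 | 0 | 1 | 1 | 1 | 1
0 | 1 | 0 | 0 | 1 | 1
0 | 1 | 0 | 1 | 0 | 0
0 | 1 | 1 | 0 | 1 | 1
0 | 1 | 1 | 1 | 0 | 0
1 | 0 | 0 | 0 | 1 | 1
1 | 0 | 0 | 1 | 0 | 0
1 | 0 | 1 | 0 | 0 | 0
1 | 0 | 1 | 1 | 1 | 1
1 | 1 | 0 | 0 | 0 | 0
1 | 1 | 0 | 1 | 1 | 1
1 | 1 | 1 | 0 | 1 | 1
1 | 1 | 1 | 1 | 0 | 0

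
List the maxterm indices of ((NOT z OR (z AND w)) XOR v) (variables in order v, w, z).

ΠM(1, 4, 6, 7) = (v OR w OR NOT z) AND (NOT v OR w OR z) AND (NOT v OR NOT w OR z) AND (NOT v OR NOT w OR NOT z)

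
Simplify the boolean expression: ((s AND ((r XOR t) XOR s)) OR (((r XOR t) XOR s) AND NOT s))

By distribution ((E AND v) OR (E AND NOT v) = E):
= ((r XOR t) XOR s)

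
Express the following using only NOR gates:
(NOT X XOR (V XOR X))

(((((X NOR X) NOR ((((V NOR X) NOR (V NOR X)) NOR ((V NOR X) NOR (V NOR X))) NOR ((((V NOR V) NOR (X NOR X)) NOR ((V NOR V) NOR (X NOR X))) NOR (((V NOR V) NOR (X NOR X)) NOR ((V NOR V) NOR (X NOR X)))))) NOR ((X NOR X) NOR ((((V NOR X) NOR (V NOR X)) NOR ((V NOR X) NOR (V NOR X))) NOR ((((V NOR V) NOR (X NOR X)) NOR ((V NOR V) NOR (X NOR X))) NOR (((V NOR V) NOR (X NOR X)) NOR ((V NOR V) NOR (X NOR X))))))) NOR (((X NOR X) NOR ((((V NOR X) NOR (V NOR X)) NOR ((V NOR X) NOR (V NOR X))) NOR ((((V NOR V) NOR (X NOR X)) NOR ((V NOR V) NOR (X NOR X))) NOR (((V NOR V) NOR (X NOR X)) NOR ((V NOR V) NOR (X NOR X)))))) NOR ((X NOR X) NOR ((((V NOR X) NOR (V NOR X)) NOR ((V NOR X) NOR (V NOR X))) NOR ((((V NOR V) NOR (X NOR X)) NOR ((V NOR V) NOR (X NOR X))) NOR (((V NOR V) NOR (X NOR X)) NOR ((V NOR V) NOR (X NOR X)))))))) NOR (((((X NOR X) NOR (X NOR X)) NOR (((((V NOR X) NOR (V NOR X)) NOR ((V NOR X) NOR (V NOR X))) NOR ((((V NOR V) NOR (X NOR X)) NOR ((V NOR V) NOR (X NOR X))) NOR (((V NOR V) NOR (X NOR X)) NOR ((V NOR V) NOR (X NOR X))))) NOR ((((V NOR X) NOR (V NOR X)) NOR ((V NOR X) NOR (V NOR X))) NOR ((((V NOR V) NOR (X NOR X)) NOR ((V NOR V) NOR (X NOR X))) NOR (((V NOR V) NOR (X NOR X)) NOR ((V NOR V) NOR (X NOR X))))))) NOR (((X NOR X) NOR (X NOR X)) NOR (((((V NOR X) NOR (V NOR X)) NOR ((V NOR X) NOR (V NOR X))) NOR ((((V NOR V) NOR (X NOR X)) NOR ((V NOR V) NOR (X NOR X))) NOR (((V NOR V) NOR (X NOR X)) NOR ((V NOR V) NOR (X NOR X))))) NOR ((((V NOR X) NOR (V NOR X)) NOR ((V NOR X) NOR (V NOR X))) NOR ((((V NOR V) NOR (X NOR X)) NOR ((V NOR V) NOR (X NOR X))) NOR (((V NOR V) NOR (X NOR X)) NOR ((V NOR V) NOR (X NOR X)))))))) NOR ((((X NOR X) NOR (X NOR X)) NOR (((((V NOR X) NOR (V NOR X)) NOR ((V NOR X) NOR (V NOR X))) NOR ((((V NOR V) NOR (X NOR X)) NOR ((V NOR V) NOR (X NOR X))) NOR (((V NOR V) NOR (X NOR X)) NOR ((V NOR V) NOR (X NOR X))))) NOR ((((V NOR X) NOR (V NOR X)) NOR ((V NOR X) NOR (V NOR X))) NOR ((((V NOR V) NOR (X NOR X)) NOR ((V NOR V) NOR (X NOR X))) NOR (((V NOR V) NOR (X NOR X)) NOR ((V NOR V) NOR (X NOR X))))))) NOR (((X NOR X) NOR (X NOR X)) NOR (((((V NOR X) NOR (V NOR X)) NOR ((V NOR X) NOR (V NOR X))) NOR ((((V NOR V) NOR (X NOR X)) NOR ((V NOR V) NOR (X NOR X))) NOR (((V NOR V) NOR (X NOR X)) NOR ((V NOR V) NOR (X NOR X))))) NOR ((((V NOR X) NOR (V NOR X)) NOR ((V NOR X) NOR (V NOR X))) NOR ((((V NOR V) NOR (X NOR X)) NOR ((V NOR V) NOR (X NOR X))) NOR (((V NOR V) NOR (X NOR X)) NOR ((V NOR V) NOR (X NOR X))))))))))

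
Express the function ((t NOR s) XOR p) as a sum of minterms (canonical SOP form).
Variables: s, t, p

Σm(0, 3, 5, 7) = (NOT s AND NOT t AND NOT p) OR (NOT s AND t AND p) OR (s AND NOT t AND p) OR (s AND t AND p)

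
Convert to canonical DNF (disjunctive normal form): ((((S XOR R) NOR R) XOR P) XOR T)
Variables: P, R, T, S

(NOT P AND NOT R AND NOT T AND NOT S) OR (NOT P AND NOT R AND T AND S) OR (NOT P AND R AND T AND NOT S) OR (NOT P AND R AND T AND S) OR (P AND NOT R AND NOT T AND S) OR (P AND NOT R AND T AND NOT S) OR (P AND R AND NOT T AND NOT S) OR (P AND R AND NOT T AND S)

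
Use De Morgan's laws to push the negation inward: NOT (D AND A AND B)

NOT D OR NOT A OR NOT B
De Morgan's: NOT(AND of terms) = OR of negations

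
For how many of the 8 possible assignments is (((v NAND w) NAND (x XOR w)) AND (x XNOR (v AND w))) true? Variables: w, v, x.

Satisfying assignments: (0,0,0), (0,1,0), (1,1,1)
Count: 3 out of 8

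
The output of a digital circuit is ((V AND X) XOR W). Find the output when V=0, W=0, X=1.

Substituting: ((0 AND 1) XOR 0)
= 0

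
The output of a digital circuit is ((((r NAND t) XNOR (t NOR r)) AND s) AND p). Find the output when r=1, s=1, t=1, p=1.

Substituting: ((((1 NAND 1) XNOR (1 NOR 1)) AND 1) AND 1)
= 1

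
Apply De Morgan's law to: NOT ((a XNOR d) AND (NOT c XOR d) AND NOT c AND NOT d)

NOT (a XNOR d) OR NOT (NOT c XOR d) OR c OR d
De Morgan's: NOT(AND of terms) = OR of negations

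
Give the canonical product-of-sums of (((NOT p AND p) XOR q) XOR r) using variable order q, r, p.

ΠM(0, 1, 6, 7) = (q OR r OR p) AND (q OR r OR NOT p) AND (NOT q OR NOT r OR p) AND (NOT q OR NOT r OR NOT p)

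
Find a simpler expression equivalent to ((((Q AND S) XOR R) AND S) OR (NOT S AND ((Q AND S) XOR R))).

By distribution ((E AND v) OR (E AND NOT v) = E):
= ((Q AND S) XOR R)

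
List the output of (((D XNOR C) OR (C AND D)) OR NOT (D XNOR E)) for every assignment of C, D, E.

C | D | E | Output
------------------
0 | 0 | 0 | 1
0 | 0 | 1 | 1
0 | 1 | 0 | 1
0 | 1 | 1 | 0
1 | 0 | 0 | 0
1 | 0 | 1 | 1
1 | 1 | 0 | 1
1 | 1 | 1 | 1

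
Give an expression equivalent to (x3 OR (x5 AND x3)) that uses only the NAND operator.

((x3 NAND x3) NAND (((x5 NAND x3) NAND (x5 NAND x3)) NAND ((x5 NAND x3) NAND (x5 NAND x3))))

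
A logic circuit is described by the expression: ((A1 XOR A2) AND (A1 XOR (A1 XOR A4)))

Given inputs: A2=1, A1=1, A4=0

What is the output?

Substituting: ((1 XOR 1) AND (1 XOR (1 XOR 0)))
= 0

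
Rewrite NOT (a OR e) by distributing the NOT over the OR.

NOT a AND NOT e
De Morgan's: NOT(OR of terms) = AND of negations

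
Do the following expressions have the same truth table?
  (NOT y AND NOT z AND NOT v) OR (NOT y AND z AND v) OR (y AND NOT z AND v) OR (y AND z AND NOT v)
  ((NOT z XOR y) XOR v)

Yes, they are equivalent — the two output columns agree on all 8 assignments:
y | z | v | Expression 1 | Expression 2
---------------------------------------
0 | 0 | 0 | 1 | 1
0 | 0 | 1 | 0 | 0
0 | 1 | 0 | 0 | 0
0 | 1 | 1 | 1 | 1
1 | 0 | 0 | 0 | 0
1 | 0 | 1 | 1 | 1
1 | 1 | 0 | 1 | 1
1 | 1 | 1 | 0 | 0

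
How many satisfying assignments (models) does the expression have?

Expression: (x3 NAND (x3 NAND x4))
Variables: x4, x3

Satisfying assignments: (0,0), (1,0), (1,1)
Count: 3 out of 4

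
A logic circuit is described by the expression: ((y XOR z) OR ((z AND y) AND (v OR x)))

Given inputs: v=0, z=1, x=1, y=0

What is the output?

Substituting: ((0 XOR 1) OR ((1 AND 0) AND (0 OR 1)))
= 1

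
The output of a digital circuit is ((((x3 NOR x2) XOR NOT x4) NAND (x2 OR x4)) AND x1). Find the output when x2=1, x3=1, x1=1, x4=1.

Substituting: ((((1 NOR 1) XOR NOT 1) NAND (1 OR 1)) AND 1)
= 1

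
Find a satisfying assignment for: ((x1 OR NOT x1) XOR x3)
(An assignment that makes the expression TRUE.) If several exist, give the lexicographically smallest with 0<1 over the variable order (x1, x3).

x1=0, x3=0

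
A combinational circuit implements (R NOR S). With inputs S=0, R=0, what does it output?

Substituting: (0 NOR 0)
= 1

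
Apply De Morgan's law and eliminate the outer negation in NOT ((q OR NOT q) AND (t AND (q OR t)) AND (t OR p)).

NOT (q OR NOT q) OR NOT (t AND (q OR t)) OR NOT (t OR p)
De Morgan's: NOT(AND of terms) = OR of negations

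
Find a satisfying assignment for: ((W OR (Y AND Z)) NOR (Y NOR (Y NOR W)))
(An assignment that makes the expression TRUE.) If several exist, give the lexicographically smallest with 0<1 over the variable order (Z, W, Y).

Z=0, W=0, Y=0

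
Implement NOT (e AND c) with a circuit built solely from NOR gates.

(((e NOR e) NOR (c NOR c)) NOR ((e NOR e) NOR (c NOR c)))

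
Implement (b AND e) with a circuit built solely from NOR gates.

((b NOR b) NOR (e NOR e))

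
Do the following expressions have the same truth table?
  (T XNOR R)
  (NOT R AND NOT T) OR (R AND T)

Yes, they are equivalent — the two output columns agree on all 4 assignments:
R | T | Expression 1 | Expression 2
-----------------------------------
0 | 0 | 1 | 1
0 | 1 | 0 | 0
1 | 0 | 0 | 0
1 | 1 | 1 | 1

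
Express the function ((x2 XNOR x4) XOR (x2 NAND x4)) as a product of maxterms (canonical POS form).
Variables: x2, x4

ΠM(0) = (x2 OR x4)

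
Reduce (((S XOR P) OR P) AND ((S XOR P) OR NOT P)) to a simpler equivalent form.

By distribution ((E OR v) AND (E OR NOT v) = E):
= (S XOR P)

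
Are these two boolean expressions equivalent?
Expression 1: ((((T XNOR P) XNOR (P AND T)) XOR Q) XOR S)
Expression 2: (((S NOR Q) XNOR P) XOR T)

No. Counterexample: with Q=0, T=1, P=1, S=0, Expression 1 = 1 but Expression 2 = 0.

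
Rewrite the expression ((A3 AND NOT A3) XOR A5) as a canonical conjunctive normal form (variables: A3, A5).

(A3 OR A5) AND (NOT A3 OR A5)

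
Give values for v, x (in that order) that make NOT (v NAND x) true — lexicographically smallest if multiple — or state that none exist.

v=1, x=1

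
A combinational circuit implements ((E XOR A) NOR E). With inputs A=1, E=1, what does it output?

Substituting: ((1 XOR 1) NOR 1)
= 0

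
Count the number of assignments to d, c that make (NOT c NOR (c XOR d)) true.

Satisfying assignments: (1,1)
Count: 1 out of 4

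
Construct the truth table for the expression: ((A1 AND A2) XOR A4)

A2 | A1 | A4 | Output
---------------------
0 | 0 | 0 | 0
0 | 0 | 1 | 1
0 | 1 | 0 | 0
0 | 1 | 1 | 1
1 | 0 | 0 | 0
1 | 0 | 1 | 1
1 | 1 | 0 | 1
1 | 1 | 1 | 0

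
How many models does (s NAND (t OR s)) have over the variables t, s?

Satisfying assignments: (0,0), (1,0)
Count: 2 out of 4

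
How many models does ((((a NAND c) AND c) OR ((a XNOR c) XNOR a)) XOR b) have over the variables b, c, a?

Satisfying assignments: (0,1,0), (0,1,1), (1,0,0), (1,0,1)
Count: 4 out of 8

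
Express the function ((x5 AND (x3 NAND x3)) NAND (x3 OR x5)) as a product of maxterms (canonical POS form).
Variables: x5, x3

ΠM(2) = (NOT x5 OR x3)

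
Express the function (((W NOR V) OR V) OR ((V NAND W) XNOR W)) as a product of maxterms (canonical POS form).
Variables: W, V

ΠM() = TRUE (no maxterms)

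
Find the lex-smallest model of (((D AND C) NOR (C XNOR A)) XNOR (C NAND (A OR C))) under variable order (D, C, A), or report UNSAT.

D=0, C=0, A=1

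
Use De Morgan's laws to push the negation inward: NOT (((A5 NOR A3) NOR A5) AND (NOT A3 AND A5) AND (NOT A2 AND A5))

NOT ((A5 NOR A3) NOR A5) OR NOT (NOT A3 AND A5) OR NOT (NOT A2 AND A5)
De Morgan's: NOT(AND of terms) = OR of negations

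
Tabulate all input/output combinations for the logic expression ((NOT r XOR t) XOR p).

t | p | r | Output
------------------
0 | 0 | 0 | 1
0 | 0 | 1 | 0
0 | 1 | 0 | 0
0 | 1 | 1 | 1
1 | 0 | 0 | 0
1 | 0 | 1 | 1
1 | 1 | 0 | 1
1 | 1 | 1 | 0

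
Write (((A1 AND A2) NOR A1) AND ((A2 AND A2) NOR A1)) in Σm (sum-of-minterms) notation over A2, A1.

Σm(0) = (NOT A2 AND NOT A1)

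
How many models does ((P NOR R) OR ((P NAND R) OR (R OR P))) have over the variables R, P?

Satisfying assignments: (0,0), (0,1), (1,0), (1,1)
Count: 4 out of 4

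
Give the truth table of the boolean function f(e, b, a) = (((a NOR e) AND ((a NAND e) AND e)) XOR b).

e | b | a | Output
------------------
0 | 0 | 0 | 0
0 | 0 | 1 | 0
0 | 1 | 0 | 1
0 | 1 | 1 | 1
1 | 0 | 0 | 0
1 | 0 | 1 | 0
1 | 1 | 0 | 1
1 | 1 | 1 | 1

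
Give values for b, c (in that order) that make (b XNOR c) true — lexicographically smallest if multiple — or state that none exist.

b=0, c=0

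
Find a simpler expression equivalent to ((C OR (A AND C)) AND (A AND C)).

By absorption (E AND (E OR v) = E):
= (A AND C)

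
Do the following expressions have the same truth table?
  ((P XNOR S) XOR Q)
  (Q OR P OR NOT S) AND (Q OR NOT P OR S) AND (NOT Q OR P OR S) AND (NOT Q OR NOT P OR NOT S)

Yes, they are equivalent — the two output columns agree on all 8 assignments:
Q | P | S | Expression 1 | Expression 2
---------------------------------------
0 | 0 | 0 | 1 | 1
0 | 0 | 1 | 0 | 0
0 | 1 | 0 | 0 | 0
0 | 1 | 1 | 1 | 1
1 | 0 | 0 | 0 | 0
1 | 0 | 1 | 1 | 1
1 | 1 | 0 | 1 | 1
1 | 1 | 1 | 0 | 0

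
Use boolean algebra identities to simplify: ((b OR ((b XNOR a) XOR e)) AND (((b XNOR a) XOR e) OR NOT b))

By distribution ((E OR v) AND (E OR NOT v) = E):
= ((b XNOR a) XOR e)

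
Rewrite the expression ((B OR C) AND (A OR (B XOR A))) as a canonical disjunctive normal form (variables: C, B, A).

(NOT C AND B AND NOT A) OR (NOT C AND B AND A) OR (C AND NOT B AND A) OR (C AND B AND NOT A) OR (C AND B AND A)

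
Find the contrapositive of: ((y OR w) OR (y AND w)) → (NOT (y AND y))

Contrapositive: (y AND y) → NOT ((y OR w) OR (y AND w))
Note: A statement and its contrapositive are logically equivalent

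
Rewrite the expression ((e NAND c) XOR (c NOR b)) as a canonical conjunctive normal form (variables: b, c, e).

(b OR c OR e) AND (b OR c OR NOT e) AND (b OR NOT c OR NOT e) AND (NOT b OR NOT c OR NOT e)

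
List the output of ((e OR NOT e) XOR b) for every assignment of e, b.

e | b | Output
--------------
0 | 0 | 1
0 | 1 | 0
1 | 0 | 1
1 | 1 | 0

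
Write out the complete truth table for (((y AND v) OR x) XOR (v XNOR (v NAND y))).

y | v | x | Output
------------------
0 | 0 | 0 | 0
0 | 0 | 1 | 1
0 | 1 | 0 | 1
0 | 1 | 1 | 0
1 | 0 | 0 | 0
1 | 0 | 1 | 1
1 | 1 | 0 | 1
1 | 1 | 1 | 1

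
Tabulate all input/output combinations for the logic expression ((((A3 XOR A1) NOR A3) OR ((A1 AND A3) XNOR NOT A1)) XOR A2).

A2 | A3 | A1 | Output
---------------------
0 | 0 | 0 | 1
0 | 0 | 1 | 1
0 | 1 | 0 | 0
0 | 1 | 1 | 0
1 | 0 | 0 | 0
1 | 0 | 1 | 0
1 | 1 | 0 | 1
1 | 1 | 1 | 1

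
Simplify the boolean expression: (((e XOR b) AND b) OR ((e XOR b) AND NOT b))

By distribution ((E AND v) OR (E AND NOT v) = E):
= (e XOR b)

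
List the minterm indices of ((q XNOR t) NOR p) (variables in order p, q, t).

Σm(1, 2) = (NOT p AND NOT q AND t) OR (NOT p AND q AND NOT t)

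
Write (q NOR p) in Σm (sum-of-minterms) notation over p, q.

Σm(0) = (NOT p AND NOT q)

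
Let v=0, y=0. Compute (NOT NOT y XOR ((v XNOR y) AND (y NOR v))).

Substituting: (NOT NOT 0 XOR ((0 XNOR 0) AND (0 NOR 0)))
= 1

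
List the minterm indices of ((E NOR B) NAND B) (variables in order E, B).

Σm(0, 1, 2, 3) = (NOT E AND NOT B) OR (NOT E AND B) OR (E AND NOT B) OR (E AND B)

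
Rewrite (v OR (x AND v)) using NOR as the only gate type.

((v NOR ((x NOR x) NOR (v NOR v))) NOR (v NOR ((x NOR x) NOR (v NOR v))))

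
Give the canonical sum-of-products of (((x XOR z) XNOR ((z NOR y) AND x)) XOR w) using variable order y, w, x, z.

Σm(0, 2, 3, 5, 8, 11, 13, 14) = (NOT y AND NOT w AND NOT x AND NOT z) OR (NOT y AND NOT w AND x AND NOT z) OR (NOT y AND NOT w AND x AND z) OR (NOT y AND w AND NOT x AND z) OR (y AND NOT w AND NOT x AND NOT z) OR (y AND NOT w AND x AND z) OR (y AND w AND NOT x AND z) OR (y AND w AND x AND NOT z)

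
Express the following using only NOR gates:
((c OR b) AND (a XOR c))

((((c NOR b) NOR (c NOR b)) NOR ((c NOR b) NOR (c NOR b))) NOR (((((a NOR c) NOR (a NOR c)) NOR ((a NOR c) NOR (a NOR c))) NOR ((((a NOR a) NOR (c NOR c)) NOR ((a NOR a) NOR (c NOR c))) NOR (((a NOR a) NOR (c NOR c)) NOR ((a NOR a) NOR (c NOR c))))) NOR ((((a NOR c) NOR (a NOR c)) NOR ((a NOR c) NOR (a NOR c))) NOR ((((a NOR a) NOR (c NOR c)) NOR ((a NOR a) NOR (c NOR c))) NOR (((a NOR a) NOR (c NOR c)) NOR ((a NOR a) NOR (c NOR c)))))))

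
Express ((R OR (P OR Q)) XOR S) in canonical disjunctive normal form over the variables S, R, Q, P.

(NOT S AND NOT R AND NOT Q AND P) OR (NOT S AND NOT R AND Q AND NOT P) OR (NOT S AND NOT R AND Q AND P) OR (NOT S AND R AND NOT Q AND NOT P) OR (NOT S AND R AND NOT Q AND P) OR (NOT S AND R AND Q AND NOT P) OR (NOT S AND R AND Q AND P) OR (S AND NOT R AND NOT Q AND NOT P)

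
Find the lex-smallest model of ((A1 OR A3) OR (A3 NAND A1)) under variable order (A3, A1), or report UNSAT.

A3=0, A1=0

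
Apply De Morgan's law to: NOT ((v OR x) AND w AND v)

NOT (v OR x) OR NOT w OR NOT v
De Morgan's: NOT(AND of terms) = OR of negations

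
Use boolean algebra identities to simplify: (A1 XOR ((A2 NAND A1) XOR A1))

By XOR self-cancellation ((E XOR v) XOR v = E):
= (A2 NAND A1)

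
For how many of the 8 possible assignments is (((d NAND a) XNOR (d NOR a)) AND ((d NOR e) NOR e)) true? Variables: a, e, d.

Satisfying assignments: (1,0,1)
Count: 1 out of 8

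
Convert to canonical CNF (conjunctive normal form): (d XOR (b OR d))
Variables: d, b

(d OR b) AND (NOT d OR b) AND (NOT d OR NOT b)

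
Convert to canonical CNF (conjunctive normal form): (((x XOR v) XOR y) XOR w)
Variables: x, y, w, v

(x OR y OR w OR v) AND (x OR y OR NOT w OR NOT v) AND (x OR NOT y OR w OR NOT v) AND (x OR NOT y OR NOT w OR v) AND (NOT x OR y OR w OR NOT v) AND (NOT x OR y OR NOT w OR v) AND (NOT x OR NOT y OR w OR v) AND (NOT x OR NOT y OR NOT w OR NOT v)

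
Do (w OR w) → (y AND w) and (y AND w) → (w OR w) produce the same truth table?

No, Converse is not equivalent to original (counterexample: y=0, w=1)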